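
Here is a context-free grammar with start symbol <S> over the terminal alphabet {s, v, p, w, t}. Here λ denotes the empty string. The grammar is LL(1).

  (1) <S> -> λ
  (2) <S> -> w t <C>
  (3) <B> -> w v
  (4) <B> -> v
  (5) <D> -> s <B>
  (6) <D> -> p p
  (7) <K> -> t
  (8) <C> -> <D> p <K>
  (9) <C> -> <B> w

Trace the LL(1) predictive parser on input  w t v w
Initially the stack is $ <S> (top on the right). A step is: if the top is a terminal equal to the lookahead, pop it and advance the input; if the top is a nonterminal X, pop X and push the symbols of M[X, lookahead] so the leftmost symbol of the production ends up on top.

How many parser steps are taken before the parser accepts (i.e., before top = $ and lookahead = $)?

     Stack      Input      Action
  1  $ <S>      w t v w $  expand <S> -> w t <C>
  2  $ <C> t w  w t v w $  match w
  3  $ <C> t    t v w $    match t
  4  $ <C>      v w $      expand <C> -> <B> w
  5  $ w <B>    v w $      expand <B> -> v
  6  $ w v      v w $      match v
  7  $ w        w $        match w
Accept reached after 7 steps.

7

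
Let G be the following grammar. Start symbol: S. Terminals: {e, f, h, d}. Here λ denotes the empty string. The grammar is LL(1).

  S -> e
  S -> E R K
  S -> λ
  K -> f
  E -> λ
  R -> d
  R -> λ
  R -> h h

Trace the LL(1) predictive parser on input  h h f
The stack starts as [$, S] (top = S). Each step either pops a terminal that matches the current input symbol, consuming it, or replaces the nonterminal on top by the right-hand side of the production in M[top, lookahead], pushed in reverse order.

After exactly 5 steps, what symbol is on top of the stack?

     Stack    Input    Action
  1  $ S      h h f $  expand S -> E R K
  2  $ K R E  h h f $  expand E -> λ
  3  $ K R    h h f $  expand R -> h h
  4  $ K h h  h h f $  match h
  5  $ K h    h f $    match h
Stack after step 5: $ K (top = K).

K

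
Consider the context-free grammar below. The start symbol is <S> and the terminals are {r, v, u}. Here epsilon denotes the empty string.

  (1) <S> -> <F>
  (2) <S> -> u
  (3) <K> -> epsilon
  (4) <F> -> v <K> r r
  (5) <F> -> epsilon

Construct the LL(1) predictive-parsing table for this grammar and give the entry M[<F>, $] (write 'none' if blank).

<F> -> epsilon

FIRST(<K>) = {epsilon}
FIRST(<F>) = {epsilon, v}
FIRST(<S>) = {epsilon, u, v}  (via <F>)
FOLLOW(<S>) includes $ since <S> is the start symbol.
FOLLOW(<S>): <S> appears on no right-hand side. Thus FOLLOW(<S>) = {$}.
FOLLOW(<F>): in <S>-><F>, the suffix after <F> is empty, so FOLLOW(<F>) ⊇ FOLLOW(<S>) = {$}. Thus FOLLOW(<F>) = {$}.
For <F> -> v <K> r r: FIRST(v <K> r r) = {v}, so it goes in M[<F>, t] for t ∈ {v}.
For <F> -> epsilon: FIRST(epsilon) = {epsilon}, so it goes in M[<F>, t] for t ∈ {}; since epsilon ∈ FIRST, also for every t ∈ FOLLOW(<F>) = {$}.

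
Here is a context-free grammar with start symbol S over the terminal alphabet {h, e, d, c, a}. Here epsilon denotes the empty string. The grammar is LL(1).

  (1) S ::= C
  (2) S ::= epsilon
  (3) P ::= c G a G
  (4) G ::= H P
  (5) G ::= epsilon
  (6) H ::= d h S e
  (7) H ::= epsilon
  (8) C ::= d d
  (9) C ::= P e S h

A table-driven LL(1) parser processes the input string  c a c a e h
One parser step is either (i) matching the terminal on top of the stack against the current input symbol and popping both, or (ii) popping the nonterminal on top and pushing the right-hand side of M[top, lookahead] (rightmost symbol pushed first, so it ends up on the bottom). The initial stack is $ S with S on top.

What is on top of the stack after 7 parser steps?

H

step 1: stack=$ S  input=c a c a e h $  — expand S ::= C
step 2: stack=$ C  input=c a c a e h $  — expand C ::= P e S h
step 3: stack=$ h S e P  input=c a c a e h $  — expand P ::= c G a G
step 4: stack=$ h S e G a G c  input=c a c a e h $  — match c
step 5: stack=$ h S e G a G  input=a c a e h $  — expand G ::= epsilon
step 6: stack=$ h S e G a  input=a c a e h $  — match a
step 7: stack=$ h S e G  input=c a e h $  — expand G ::= H P
Stack after step 7: $ h S e P H (top = H).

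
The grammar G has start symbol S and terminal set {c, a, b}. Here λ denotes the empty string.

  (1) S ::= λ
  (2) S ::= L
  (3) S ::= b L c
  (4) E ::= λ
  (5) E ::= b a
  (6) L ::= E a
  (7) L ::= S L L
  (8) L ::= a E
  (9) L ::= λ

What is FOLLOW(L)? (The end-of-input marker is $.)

{$, a, b, c}

FIRST(E): from E::=λ we get {λ}; from E::=b a we get {b}. So FIRST(E) = {λ, b}.
FIRST(S): from S::=λ we get {λ}; from S::=L we get {λ, a, b}; from S::=b L c we get {b}. So FIRST(S) = {λ, a, b}.
FIRST(L): from L::=E a we get {a, b}; from L::=S L L we get {λ, a, b}; from L::=a E we get {a}; from L::=λ we get {λ}. So FIRST(L) = {λ, a, b}.
FOLLOW(S) includes $ since S is the start symbol.
FOLLOW(S): in L::=S L L, S is followed by L L with FIRST {λ, a, b}; in L::=S L L, the suffix after S is nullable, so FOLLOW(S) ⊇ FOLLOW(L) = {$, a, b, c}. Thus FOLLOW(S) = {$, a, b, c}.
FOLLOW(L): in S::=L, the suffix after L is empty, so FOLLOW(L) ⊇ FOLLOW(S) = {$, a, b, c}; in S::=b L c, L is followed by c with FIRST {c}; in L::=S L L (occurrence 1), L is followed by L with FIRST {λ, a, b}; in L::=S L L (occurrence 1), the suffix after L is nullable (adds nothing new); in L::=S L L (occurrence 2), the suffix after L is empty (adds nothing new). Thus FOLLOW(L) = {$, a, b, c}.
FOLLOW(E): in L::=E a, E is followed by a with FIRST {a}; in L::=a E, the suffix after E is empty, so FOLLOW(E) ⊇ FOLLOW(L) = {$, a, b, c}. Thus FOLLOW(E) = {$, a, b, c}.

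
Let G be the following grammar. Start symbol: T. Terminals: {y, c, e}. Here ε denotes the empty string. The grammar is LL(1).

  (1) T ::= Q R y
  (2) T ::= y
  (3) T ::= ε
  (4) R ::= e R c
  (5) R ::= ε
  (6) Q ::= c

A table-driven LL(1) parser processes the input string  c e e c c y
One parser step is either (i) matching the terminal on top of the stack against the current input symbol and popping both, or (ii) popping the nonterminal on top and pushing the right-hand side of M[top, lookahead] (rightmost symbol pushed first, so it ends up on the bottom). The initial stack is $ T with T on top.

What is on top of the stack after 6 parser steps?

     Stack      Input          Action
  1  $ T        c e e c c y $  expand T ::= Q R y
  2  $ y R Q    c e e c c y $  expand Q ::= c
  3  $ y R c    c e e c c y $  match c
  4  $ y R      e e c c y $    expand R ::= e R c
  5  $ y c R e  e e c c y $    match e
  6  $ y c R    e c c y $      expand R ::= e R c
Stack after step 6: $ y c c R e (top = e).

e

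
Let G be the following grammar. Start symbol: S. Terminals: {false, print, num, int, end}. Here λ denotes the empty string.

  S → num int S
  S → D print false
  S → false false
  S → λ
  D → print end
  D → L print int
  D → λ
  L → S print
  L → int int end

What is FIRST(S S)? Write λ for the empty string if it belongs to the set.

FIRST(S): from S→num int S we get {num}; from S→D print false we get {false, int, num, print}; from S→false false we get {false}; from S→λ we get {λ}. So FIRST(S) = {λ, false, int, num, print}.
FIRST(L): from L→S print we get {false, int, num, print}; from L→int int end we get {int}. So FIRST(L) = {false, int, num, print}.
FIRST(D): from D→print end we get {print}; from D→L print int we get {false, int, num, print}; from D→λ we get {λ}. So FIRST(D) = {λ, false, int, num, print}.
FIRST(S S): take FIRST of each symbol in turn, carrying on past any symbol whose FIRST contains λ; result {λ, false, int, num, print}.

{λ, false, int, num, print}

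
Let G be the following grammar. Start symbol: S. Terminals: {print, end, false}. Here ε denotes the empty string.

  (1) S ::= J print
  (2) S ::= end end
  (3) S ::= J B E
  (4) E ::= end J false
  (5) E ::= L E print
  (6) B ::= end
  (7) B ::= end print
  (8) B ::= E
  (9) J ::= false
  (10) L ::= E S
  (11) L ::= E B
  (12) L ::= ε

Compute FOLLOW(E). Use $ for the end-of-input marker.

FIRST(J) = {false}
FIRST(S) = {end, false}  (via J print, J B E)
FIRST(E) = {end}  (via L E print)
FIRST(B) = {end}  (via E)
FIRST(L) = {ε, end}  (via E S, E B)
FOLLOW(S) includes $ since S is the start symbol.
FOLLOW(J): in S::=J print, J is followed by print with FIRST {print}; in S::=J B E, J is followed by B E with FIRST {end}; in E::=end J false, J is followed by false with FIRST {false}. Thus FOLLOW(J) = {end, false, print}.
FOLLOW(L): in E::=L E print, L is followed by E print with FIRST {end}. Thus FOLLOW(L) = {end}.
FOLLOW(S): in L::=E S, the suffix after S is empty, so FOLLOW(S) ⊇ FOLLOW(L) = {end}. Thus FOLLOW(S) = {$, end}.
FOLLOW(B): in S::=J B E, B is followed by E with FIRST {end}; in L::=E B, the suffix after B is empty, so FOLLOW(B) ⊇ FOLLOW(L) = {end}. Thus FOLLOW(B) = {end}.
FOLLOW(E): in S::=J B E, the suffix after E is empty, so FOLLOW(E) ⊇ FOLLOW(S) = {$, end}; in E::=L E print, E is followed by print with FIRST {print}; in B::=E, the suffix after E is empty, so FOLLOW(E) ⊇ FOLLOW(B) = {end}; in L::=E S, E is followed by S with FIRST {end, false}; in L::=E B, E is followed by B with FIRST {end}. Thus FOLLOW(E) = {$, end, false, print}.

{$, end, false, print}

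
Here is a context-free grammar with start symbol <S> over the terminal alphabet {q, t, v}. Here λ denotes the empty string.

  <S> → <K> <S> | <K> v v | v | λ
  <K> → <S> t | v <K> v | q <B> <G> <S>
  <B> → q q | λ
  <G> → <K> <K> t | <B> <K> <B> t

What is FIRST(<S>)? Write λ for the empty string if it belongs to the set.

FIRST(<B>) = {λ, q}
FIRST(<S>) = {λ, q, t, v}  (via <K> <S>, <K> v v)
FIRST(<K>) = {q, t, v}  (via <S> t)
FIRST(<G>) = {q, t, v}  (via <K> <K> t, <B> <K> <B> t)

{λ, q, t, v}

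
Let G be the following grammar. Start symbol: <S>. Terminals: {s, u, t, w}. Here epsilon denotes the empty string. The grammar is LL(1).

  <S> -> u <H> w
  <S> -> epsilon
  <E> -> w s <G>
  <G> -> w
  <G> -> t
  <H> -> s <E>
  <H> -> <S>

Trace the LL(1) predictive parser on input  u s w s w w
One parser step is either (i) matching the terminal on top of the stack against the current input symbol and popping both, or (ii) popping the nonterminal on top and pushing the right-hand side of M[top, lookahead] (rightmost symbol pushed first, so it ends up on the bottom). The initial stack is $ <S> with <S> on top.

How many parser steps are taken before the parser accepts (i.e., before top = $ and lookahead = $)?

10

      Stack        Input          Action
   1  $ <S>        u s w s w w $  expand <S> -> u <H> w
   2  $ w <H> u    u s w s w w $  match u
   3  $ w <H>      s w s w w $    expand <H> -> s <E>
   4  $ w <E> s    s w s w w $    match s
   5  $ w <E>      w s w w $      expand <E> -> w s <G>
   6  $ w <G> s w  w s w w $      match w
   7  $ w <G> s    s w w $        match s
   8  $ w <G>      w w $          expand <G> -> w
   9  $ w w        w w $          match w
  10  $ w          w $            match w
Accept reached after 10 steps.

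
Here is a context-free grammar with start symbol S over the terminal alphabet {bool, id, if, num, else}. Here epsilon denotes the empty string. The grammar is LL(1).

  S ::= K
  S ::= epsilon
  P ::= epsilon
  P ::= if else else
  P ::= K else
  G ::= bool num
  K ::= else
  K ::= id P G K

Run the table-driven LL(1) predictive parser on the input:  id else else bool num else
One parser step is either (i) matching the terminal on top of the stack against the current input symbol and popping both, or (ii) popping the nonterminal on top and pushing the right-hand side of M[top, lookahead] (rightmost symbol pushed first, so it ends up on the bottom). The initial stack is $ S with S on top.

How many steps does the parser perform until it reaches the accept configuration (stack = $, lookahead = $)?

12

      Stack            Input                         Action
   1  $ S              id else else bool num else $  expand S ::= K
   2  $ K              id else else bool num else $  expand K ::= id P G K
   3  $ K G P id       id else else bool num else $  match id
   4  $ K G P          else else bool num else $     expand P ::= K else
   5  $ K G else K     else else bool num else $     expand K ::= else
   6  $ K G else else  else else bool num else $     match else
   7  $ K G else       else bool num else $          match else
   8  $ K G            bool num else $               expand G ::= bool num
   9  $ K num bool     bool num else $               match bool
  10  $ K num          num else $                    match num
  11  $ K              else $                        expand K ::= else
  12  $ else           else $                        match else
Accept reached after 12 steps.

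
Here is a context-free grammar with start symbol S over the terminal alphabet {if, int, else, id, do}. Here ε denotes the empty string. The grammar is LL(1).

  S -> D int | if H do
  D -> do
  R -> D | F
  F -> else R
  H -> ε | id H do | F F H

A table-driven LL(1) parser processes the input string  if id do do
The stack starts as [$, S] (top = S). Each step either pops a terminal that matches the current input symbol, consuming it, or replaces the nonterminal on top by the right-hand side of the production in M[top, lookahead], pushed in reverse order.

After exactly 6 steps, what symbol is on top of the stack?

do

step 1: stack=$ S  input=if id do do $  — expand S -> if H do
step 2: stack=$ do H if  input=if id do do $  — match if
step 3: stack=$ do H  input=id do do $  — expand H -> id H do
step 4: stack=$ do do H id  input=id do do $  — match id
step 5: stack=$ do do H  input=do do $  — expand H -> ε
step 6: stack=$ do do  input=do do $  — match do
Stack after step 6: $ do (top = do).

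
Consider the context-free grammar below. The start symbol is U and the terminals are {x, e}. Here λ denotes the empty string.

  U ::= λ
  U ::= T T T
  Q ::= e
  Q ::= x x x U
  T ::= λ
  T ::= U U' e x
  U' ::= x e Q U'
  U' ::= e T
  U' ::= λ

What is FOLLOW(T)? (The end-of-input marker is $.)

FIRST(Q): from Q::=e we get {e}; from Q::=x x x U we get {x}. So FIRST(Q) = {e, x}.
FIRST(U'): from U'::=x e Q U' we get {x}; from U'::=e T we get {e}; from U'::=λ we get {λ}. So FIRST(U') = {λ, e, x}.
FIRST(U): from U::=λ we get {λ}; from U::=T T T we get {λ, e, x}. So FIRST(U) = {λ, e, x}.
FIRST(T): from T::=λ we get {λ}; from T::=U U' e x we get {e, x}. So FIRST(T) = {λ, e, x}.
FOLLOW(U) includes $ since U is the start symbol.
FOLLOW(U'): in T::=U U' e x, U' is followed by e x with FIRST {e}; in U'::=x e Q U', the suffix after U' is empty (adds nothing new). Thus FOLLOW(U') = {e}.
FOLLOW(Q): in U'::=x e Q U', Q is followed by U' with FIRST {λ, e, x}; in U'::=x e Q U', the suffix after Q is nullable, so FOLLOW(Q) ⊇ FOLLOW(U') = {e}. Thus FOLLOW(Q) = {e, x}.
FOLLOW(U): in Q::=x x x U, the suffix after U is empty, so FOLLOW(U) ⊇ FOLLOW(Q) = {e, x}; in T::=U U' e x, U is followed by U' e x with FIRST {e, x}. Thus FOLLOW(U) = {$, e, x}.
FOLLOW(T): in U::=T T T (occurrence 1), T is followed by T T with FIRST {λ, e, x}; in U::=T T T (occurrence 1), the suffix after T is nullable, so FOLLOW(T) ⊇ FOLLOW(U) = {$, e, x}; in U::=T T T (occurrence 2), T is followed by T with FIRST {λ, e, x}; in U::=T T T (occurrence 2), the suffix after T is nullable, so FOLLOW(T) ⊇ FOLLOW(U) = {$, e, x}; in U::=T T T (occurrence 3), the suffix after T is empty, so FOLLOW(T) ⊇ FOLLOW(U) = {$, e, x}; in U'::=e T, the suffix after T is empty, so FOLLOW(T) ⊇ FOLLOW(U') = {e}. Thus FOLLOW(T) = {$, e, x}.

{$, e, x}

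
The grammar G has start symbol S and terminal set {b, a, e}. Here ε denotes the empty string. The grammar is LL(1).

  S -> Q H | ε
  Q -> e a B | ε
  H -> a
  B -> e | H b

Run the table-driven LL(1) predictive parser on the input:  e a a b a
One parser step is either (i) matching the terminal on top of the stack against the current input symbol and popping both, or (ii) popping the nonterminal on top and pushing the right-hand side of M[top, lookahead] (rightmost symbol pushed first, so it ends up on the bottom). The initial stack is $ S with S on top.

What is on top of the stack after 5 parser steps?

step 1: stack=$ S  input=e a a b a $  — expand S -> Q H
step 2: stack=$ H Q  input=e a a b a $  — expand Q -> e a B
step 3: stack=$ H B a e  input=e a a b a $  — match e
step 4: stack=$ H B a  input=a a b a $  — match a
step 5: stack=$ H B  input=a b a $  — expand B -> H b
Stack after step 5: $ H b H (top = H).

H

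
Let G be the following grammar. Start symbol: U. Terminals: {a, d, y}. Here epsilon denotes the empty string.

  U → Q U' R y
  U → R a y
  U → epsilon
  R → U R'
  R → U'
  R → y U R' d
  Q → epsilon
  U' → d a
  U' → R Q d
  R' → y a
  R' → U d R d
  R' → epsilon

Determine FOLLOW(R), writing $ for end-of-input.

{a, d, y}

FIRST(Q) = {epsilon}
FIRST(U) = {epsilon, a, d, y}  (via Q U' R y, R a y)
FIRST(R') = {epsilon, a, d, y}  (via U d R d)
FIRST(R) = {epsilon, a, d, y}  (via U R', U')
FIRST(U') = {a, d, y}  (via R Q d)
FOLLOW(U) includes $ since U is the start symbol.
FOLLOW(R): in U→Q U' R y, R is followed by y with FIRST {y}; in U→R a y, R is followed by a y with FIRST {a}; in U'→R Q d, R is followed by Q d with FIRST {d}; in R'→U d R d, R is followed by d with FIRST {d}. Thus FOLLOW(R) = {a, d, y}.
FOLLOW(U): in R→U R', U is followed by R' with FIRST {epsilon, a, d, y}; in R→U R', the suffix after U is nullable, so FOLLOW(U) ⊇ FOLLOW(R) = {a, d, y}; in R→y U R' d, U is followed by R' d with FIRST {a, d, y}; in R'→U d R d, U is followed by d R d with FIRST {d}. Thus FOLLOW(U) = {$, a, d, y}.
FOLLOW(Q): in U→Q U' R y, Q is followed by U' R y with FIRST {a, d, y}; in U'→R Q d, Q is followed by d with FIRST {d}. Thus FOLLOW(Q) = {a, d, y}.
FOLLOW(U'): in U→Q U' R y, U' is followed by R y with FIRST {a, d, y}; in R→U', the suffix after U' is empty, so FOLLOW(U') ⊇ FOLLOW(R) = {a, d, y}. Thus FOLLOW(U') = {a, d, y}.
FOLLOW(R'): in R→U R', the suffix after R' is empty, so FOLLOW(R') ⊇ FOLLOW(R) = {a, d, y}; in R→y U R' d, R' is followed by d with FIRST {d}. Thus FOLLOW(R') = {a, d, y}.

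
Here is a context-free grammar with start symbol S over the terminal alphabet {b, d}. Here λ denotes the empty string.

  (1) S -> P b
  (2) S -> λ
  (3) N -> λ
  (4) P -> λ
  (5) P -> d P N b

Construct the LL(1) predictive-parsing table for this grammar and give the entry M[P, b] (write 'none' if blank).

P -> λ

FIRST(N): from N->λ we get {λ}. So FIRST(N) = {λ}.
FIRST(P): from P->λ we get {λ}; from P->d P N b we get {d}. So FIRST(P) = {λ, d}.
FIRST(S): from S->P b we get {b, d}; from S->λ we get {λ}. So FIRST(S) = {λ, b, d}.
FOLLOW(S) includes $ since S is the start symbol.
FOLLOW(P): in S->P b, P is followed by b with FIRST {b}; in P->d P N b, P is followed by N b with FIRST {b}. Thus FOLLOW(P) = {b}.
For P -> λ: FIRST(λ) = {λ}, so it goes in M[P, t] for t ∈ {}; since λ ∈ FIRST, also for every t ∈ FOLLOW(P) = {b}.
For P -> d P N b: FIRST(d P N b) = {d}, so it goes in M[P, t] for t ∈ {d}.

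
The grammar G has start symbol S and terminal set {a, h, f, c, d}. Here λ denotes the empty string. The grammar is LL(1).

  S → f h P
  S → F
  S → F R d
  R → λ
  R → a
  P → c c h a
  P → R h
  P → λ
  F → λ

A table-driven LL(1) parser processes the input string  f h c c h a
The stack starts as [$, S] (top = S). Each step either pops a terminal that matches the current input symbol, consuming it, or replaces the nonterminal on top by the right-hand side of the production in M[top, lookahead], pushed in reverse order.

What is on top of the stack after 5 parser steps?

c

     Stack      Input          Action
  1  $ S        f h c c h a $  expand S → f h P
  2  $ P h f    f h c c h a $  match f
  3  $ P h      h c c h a $    match h
  4  $ P        c c h a $      expand P → c c h a
  5  $ a h c c  c c h a $      match c
Stack after step 5: $ a h c (top = c).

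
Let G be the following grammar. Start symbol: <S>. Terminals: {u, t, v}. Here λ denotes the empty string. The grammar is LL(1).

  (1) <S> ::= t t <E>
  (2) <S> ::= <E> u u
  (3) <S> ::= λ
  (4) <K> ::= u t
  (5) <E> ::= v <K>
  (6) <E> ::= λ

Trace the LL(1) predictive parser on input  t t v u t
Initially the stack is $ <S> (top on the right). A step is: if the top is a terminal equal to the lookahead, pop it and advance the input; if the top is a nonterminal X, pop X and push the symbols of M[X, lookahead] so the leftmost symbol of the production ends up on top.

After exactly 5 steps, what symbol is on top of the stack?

<K>

step 1: stack=$ <S>  input=t t v u t $  — expand <S> ::= t t <E>
step 2: stack=$ <E> t t  input=t t v u t $  — match t
step 3: stack=$ <E> t  input=t v u t $  — match t
step 4: stack=$ <E>  input=v u t $  — expand <E> ::= v <K>
step 5: stack=$ <K> v  input=v u t $  — match v
Stack after step 5: $ <K> (top = <K>).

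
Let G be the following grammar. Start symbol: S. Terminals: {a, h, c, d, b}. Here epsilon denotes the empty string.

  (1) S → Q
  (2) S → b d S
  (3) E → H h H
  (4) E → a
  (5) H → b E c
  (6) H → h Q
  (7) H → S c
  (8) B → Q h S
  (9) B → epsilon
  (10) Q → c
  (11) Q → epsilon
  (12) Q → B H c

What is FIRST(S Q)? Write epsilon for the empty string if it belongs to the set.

{epsilon, b, c, h}

FIRST(S) = {epsilon, b, c, h}  (via Q)
FIRST(H) = {b, c, h}  (via S c)
FIRST(E) = {a, b, c, h}  (via H h H)
FIRST(B) = {epsilon, b, c, h}  (via Q h S)
FIRST(Q) = {epsilon, b, c, h}  (via B H c)
FIRST(S Q): take FIRST of each symbol in turn, carrying on past any symbol whose FIRST contains epsilon; result {epsilon, b, c, h}.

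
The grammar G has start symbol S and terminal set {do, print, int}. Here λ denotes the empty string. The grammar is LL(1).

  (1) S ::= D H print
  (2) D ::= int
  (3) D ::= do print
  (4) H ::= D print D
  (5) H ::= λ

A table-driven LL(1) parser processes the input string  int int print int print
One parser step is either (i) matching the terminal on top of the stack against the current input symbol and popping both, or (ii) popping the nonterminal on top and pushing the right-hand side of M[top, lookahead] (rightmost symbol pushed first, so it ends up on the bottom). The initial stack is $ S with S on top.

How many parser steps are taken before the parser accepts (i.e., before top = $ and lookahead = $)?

      Stack                Input                      Action
   1  $ S                  int int print int print $  expand S ::= D H print
   2  $ print H D          int int print int print $  expand D ::= int
   3  $ print H int        int int print int print $  match int
   4  $ print H            int print int print $      expand H ::= D print D
   5  $ print D print D    int print int print $      expand D ::= int
   6  $ print D print int  int print int print $      match int
   7  $ print D print      print int print $          match print
   8  $ print D            int print $                expand D ::= int
   9  $ print int          int print $                match int
  10  $ print              print $                    match print
Accept reached after 10 steps.

10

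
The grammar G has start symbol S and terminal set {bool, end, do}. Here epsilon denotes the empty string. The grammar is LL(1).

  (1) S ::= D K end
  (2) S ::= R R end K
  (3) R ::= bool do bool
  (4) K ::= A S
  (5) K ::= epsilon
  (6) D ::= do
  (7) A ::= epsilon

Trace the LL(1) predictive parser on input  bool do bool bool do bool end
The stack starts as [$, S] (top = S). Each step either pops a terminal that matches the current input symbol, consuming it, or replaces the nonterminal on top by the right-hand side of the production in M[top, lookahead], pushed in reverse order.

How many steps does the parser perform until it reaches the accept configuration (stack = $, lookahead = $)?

11

step 1: stack=$ S  input=bool do bool bool do bool end $  — expand S ::= R R end K
step 2: stack=$ K end R R  input=bool do bool bool do bool end $  — expand R ::= bool do bool
step 3: stack=$ K end R bool do bool  input=bool do bool bool do bool end $  — match bool
step 4: stack=$ K end R bool do  input=do bool bool do bool end $  — match do
step 5: stack=$ K end R bool  input=bool bool do bool end $  — match bool
step 6: stack=$ K end R  input=bool do bool end $  — expand R ::= bool do bool
step 7: stack=$ K end bool do bool  input=bool do bool end $  — match bool
step 8: stack=$ K end bool do  input=do bool end $  — match do
step 9: stack=$ K end bool  input=bool end $  — match bool
step 10: stack=$ K end  input=end $  — match end
step 11: stack=$ K  input=$  — expand K ::= epsilon
Accept reached after 11 steps.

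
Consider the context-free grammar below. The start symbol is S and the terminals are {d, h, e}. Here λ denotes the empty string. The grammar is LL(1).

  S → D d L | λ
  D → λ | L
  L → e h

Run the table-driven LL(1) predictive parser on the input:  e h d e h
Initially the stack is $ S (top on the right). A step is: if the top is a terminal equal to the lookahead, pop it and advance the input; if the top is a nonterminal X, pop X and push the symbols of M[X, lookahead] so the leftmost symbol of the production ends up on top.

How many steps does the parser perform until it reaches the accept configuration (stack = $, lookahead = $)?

9

step 1: stack=$ S  input=e h d e h $  — expand S → D d L
step 2: stack=$ L d D  input=e h d e h $  — expand D → L
step 3: stack=$ L d L  input=e h d e h $  — expand L → e h
step 4: stack=$ L d h e  input=e h d e h $  — match e
step 5: stack=$ L d h  input=h d e h $  — match h
step 6: stack=$ L d  input=d e h $  — match d
step 7: stack=$ L  input=e h $  — expand L → e h
step 8: stack=$ h e  input=e h $  — match e
step 9: stack=$ h  input=h $  — match h
Accept reached after 9 steps.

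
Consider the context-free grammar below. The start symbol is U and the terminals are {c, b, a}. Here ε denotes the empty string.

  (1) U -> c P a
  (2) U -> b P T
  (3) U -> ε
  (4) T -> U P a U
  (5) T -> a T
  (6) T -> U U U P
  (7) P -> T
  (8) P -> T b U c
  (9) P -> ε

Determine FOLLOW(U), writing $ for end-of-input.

FIRST(U): from U->c P a we get {c}; from U->b P T we get {b}; from U->ε we get {ε}. So FIRST(U) = {ε, b, c}.
FIRST(T): from T->U P a U we get {a, b, c}; from T->a T we get {a}; from T->U U U P we get {ε, a, b, c}. So FIRST(T) = {ε, a, b, c}.
FIRST(P): from P->T we get {ε, a, b, c}; from P->T b U c we get {a, b, c}; from P->ε we get {ε}. So FIRST(P) = {ε, a, b, c}.
FOLLOW(U) includes $ since U is the start symbol.
FOLLOW(U): in T->U P a U (occurrence 1), U is followed by P a U with FIRST {a, b, c}; in T->U P a U (occurrence 2), the suffix after U is empty, so FOLLOW(U) ⊇ FOLLOW(T) = {$, a, b, c}; in T->U U U P (occurrence 1), U is followed by U U P with FIRST {ε, a, b, c}; in T->U U U P (occurrence 1), the suffix after U is nullable, so FOLLOW(U) ⊇ FOLLOW(T) = {$, a, b, c}; in T->U U U P (occurrence 2), U is followed by U P with FIRST {ε, a, b, c}; in T->U U U P (occurrence 2), the suffix after U is nullable, so FOLLOW(U) ⊇ FOLLOW(T) = {$, a, b, c}; in T->U U U P (occurrence 3), U is followed by P with FIRST {ε, a, b, c}; in T->U U U P (occurrence 3), the suffix after U is nullable, so FOLLOW(U) ⊇ FOLLOW(T) = {$, a, b, c}; in P->T b U c, U is followed by c with FIRST {c}. Thus FOLLOW(U) = {$, a, b, c}.
FOLLOW(T): in U->b P T, the suffix after T is empty, so FOLLOW(T) ⊇ FOLLOW(U) = {$, a, b, c}; in T->a T, the suffix after T is empty (adds nothing new); in P->T, the suffix after T is empty, so FOLLOW(T) ⊇ FOLLOW(P) = {$, a, b, c}; in P->T b U c, T is followed by b U c with FIRST {b}. Thus FOLLOW(T) = {$, a, b, c}.
FOLLOW(P): in U->c P a, P is followed by a with FIRST {a}; in U->b P T, P is followed by T with FIRST {ε, a, b, c}; in U->b P T, the suffix after P is nullable, so FOLLOW(P) ⊇ FOLLOW(U) = {$, a, b, c}; in T->U P a U, P is followed by a U with FIRST {a}; in T->U U U P, the suffix after P is empty, so FOLLOW(P) ⊇ FOLLOW(T) = {$, a, b, c}. Thus FOLLOW(P) = {$, a, b, c}.

{$, a, b, c}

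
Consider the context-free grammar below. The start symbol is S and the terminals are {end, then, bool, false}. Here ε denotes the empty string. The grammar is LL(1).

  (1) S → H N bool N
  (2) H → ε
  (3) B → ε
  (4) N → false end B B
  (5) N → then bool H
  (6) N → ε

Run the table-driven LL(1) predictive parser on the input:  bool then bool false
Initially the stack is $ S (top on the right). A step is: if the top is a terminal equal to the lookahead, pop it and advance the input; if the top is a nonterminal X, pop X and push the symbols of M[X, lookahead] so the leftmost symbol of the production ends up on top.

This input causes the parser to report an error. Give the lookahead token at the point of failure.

     Stack          Input                   Action
  1  $ S            bool then bool false $  expand S → H N bool N
  2  $ N bool N H   bool then bool false $  expand H → ε
  3  $ N bool N     bool then bool false $  expand N → ε
  4  $ N bool       bool then bool false $  match bool
  5  $ N            then bool false $       expand N → then bool H
  6  $ H bool then  then bool false $       match then
  7  $ H bool       bool false $            match bool
  8  $ H            false $                 expand H → ε
  9  $              false $                 error: stack empty but input remains

false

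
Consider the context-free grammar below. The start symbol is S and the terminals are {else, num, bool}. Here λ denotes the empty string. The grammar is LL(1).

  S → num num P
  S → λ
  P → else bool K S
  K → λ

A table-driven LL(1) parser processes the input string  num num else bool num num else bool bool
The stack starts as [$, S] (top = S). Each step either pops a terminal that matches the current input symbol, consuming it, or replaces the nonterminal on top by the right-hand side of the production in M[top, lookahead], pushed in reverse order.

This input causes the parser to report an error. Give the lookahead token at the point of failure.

step 1: stack=$ S  input=num num else bool num num else bool bool $  — expand S → num num P
step 2: stack=$ P num num  input=num num else bool num num else bool bool $  — match num
step 3: stack=$ P num  input=num else bool num num else bool bool $  — match num
step 4: stack=$ P  input=else bool num num else bool bool $  — expand P → else bool K S
step 5: stack=$ S K bool else  input=else bool num num else bool bool $  — match else
step 6: stack=$ S K bool  input=bool num num else bool bool $  — match bool
step 7: stack=$ S K  input=num num else bool bool $  — expand K → λ
step 8: stack=$ S  input=num num else bool bool $  — expand S → num num P
step 9: stack=$ P num num  input=num num else bool bool $  — match num
step 10: stack=$ P num  input=num else bool bool $  — match num
step 11: stack=$ P  input=else bool bool $  — expand P → else bool K S
step 12: stack=$ S K bool else  input=else bool bool $  — match else
step 13: stack=$ S K bool  input=bool bool $  — match bool
step 14: stack=$ S K  input=bool $  — error: M[K, bool] is empty

bool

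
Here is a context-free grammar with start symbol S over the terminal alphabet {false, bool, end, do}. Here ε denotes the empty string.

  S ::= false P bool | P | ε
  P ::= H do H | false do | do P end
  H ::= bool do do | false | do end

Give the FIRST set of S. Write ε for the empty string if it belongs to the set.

{ε, bool, do, false}

FIRST(H): from H::=bool do do we get {bool}; from H::=false we get {false}; from H::=do end we get {do}. So FIRST(H) = {bool, do, false}.
FIRST(P): from P::=H do H we get {bool, do, false}; from P::=false do we get {false}; from P::=do P end we get {do}. So FIRST(P) = {bool, do, false}.
FIRST(S): from S::=false P bool we get {false}; from S::=P we get {bool, do, false}; from S::=ε we get {ε}. So FIRST(S) = {ε, bool, do, false}.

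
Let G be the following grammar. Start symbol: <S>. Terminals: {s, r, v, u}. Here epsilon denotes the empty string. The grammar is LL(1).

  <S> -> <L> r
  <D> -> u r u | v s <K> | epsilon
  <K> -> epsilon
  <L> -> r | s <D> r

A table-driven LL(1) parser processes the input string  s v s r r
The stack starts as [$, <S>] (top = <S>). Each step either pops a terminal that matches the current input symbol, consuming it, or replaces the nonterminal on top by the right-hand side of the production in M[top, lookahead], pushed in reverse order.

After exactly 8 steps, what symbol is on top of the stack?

step 1: stack=$ <S>  input=s v s r r $  — expand <S> -> <L> r
step 2: stack=$ r <L>  input=s v s r r $  — expand <L> -> s <D> r
step 3: stack=$ r r <D> s  input=s v s r r $  — match s
step 4: stack=$ r r <D>  input=v s r r $  — expand <D> -> v s <K>
step 5: stack=$ r r <K> s v  input=v s r r $  — match v
step 6: stack=$ r r <K> s  input=s r r $  — match s
step 7: stack=$ r r <K>  input=r r $  — expand <K> -> epsilon
step 8: stack=$ r r  input=r r $  — match r
Stack after step 8: $ r (top = r).

r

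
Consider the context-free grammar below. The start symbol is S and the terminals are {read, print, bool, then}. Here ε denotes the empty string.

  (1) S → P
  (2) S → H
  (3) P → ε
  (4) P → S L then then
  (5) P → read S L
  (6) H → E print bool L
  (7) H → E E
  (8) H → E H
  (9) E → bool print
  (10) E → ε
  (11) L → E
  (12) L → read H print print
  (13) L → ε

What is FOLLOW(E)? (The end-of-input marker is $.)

FIRST(E): from E→bool print we get {bool}; from E→ε we get {ε}. So FIRST(E) = {ε, bool}.
FIRST(H): from H→E print bool L we get {bool, print}; from H→E E we get {ε, bool}; from H→E H we get {ε, bool, print}. So FIRST(H) = {ε, bool, print}.
FIRST(L): from L→E we get {ε, bool}; from L→read H print print we get {read}; from L→ε we get {ε}. So FIRST(L) = {ε, bool, read}.
FIRST(S): from S→P we get {ε, bool, print, read, then}; from S→H we get {ε, bool, print}. So FIRST(S) = {ε, bool, print, read, then}.
FIRST(P): from P→ε we get {ε}; from P→S L then then we get {bool, print, read, then}; from P→read S L we get {read}. So FIRST(P) = {ε, bool, print, read, then}.
FOLLOW(S) includes $ since S is the start symbol.
FOLLOW(S): in P→S L then then, S is followed by L then then with FIRST {bool, read, then}; in P→read S L, S is followed by L with FIRST {ε, bool, read}; in P→read S L, the suffix after S is nullable, so FOLLOW(S) ⊇ FOLLOW(P) = {$, bool, read, then}. Thus FOLLOW(S) = {$, bool, read, then}.
FOLLOW(P): in S→P, the suffix after P is empty, so FOLLOW(P) ⊇ FOLLOW(S) = {$, bool, read, then}. Thus FOLLOW(P) = {$, bool, read, then}.
FOLLOW(H): in S→H, the suffix after H is empty, so FOLLOW(H) ⊇ FOLLOW(S) = {$, bool, read, then}; in H→E H, the suffix after H is empty (adds nothing new); in L→read H print print, H is followed by print print with FIRST {print}. Thus FOLLOW(H) = {$, bool, print, read, then}.
FOLLOW(L): in P→S L then then, L is followed by then then with FIRST {then}; in P→read S L, the suffix after L is empty, so FOLLOW(L) ⊇ FOLLOW(P) = {$, bool, read, then}; in H→E print bool L, the suffix after L is empty, so FOLLOW(L) ⊇ FOLLOW(H) = {$, bool, print, read, then}. Thus FOLLOW(L) = {$, bool, print, read, then}.
FOLLOW(E): in H→E print bool L, E is followed by print bool L with FIRST {print}; in H→E E (occurrence 1), E is followed by E with FIRST {ε, bool}; in H→E E (occurrence 1), the suffix after E is nullable, so FOLLOW(E) ⊇ FOLLOW(H) = {$, bool, print, read, then}; in H→E E (occurrence 2), the suffix after E is empty, so FOLLOW(E) ⊇ FOLLOW(H) = {$, bool, print, read, then}; in H→E H, E is followed by H with FIRST {ε, bool, print}; in H→E H, the suffix after E is nullable, so FOLLOW(E) ⊇ FOLLOW(H) = {$, bool, print, read, then}; in L→E, the suffix after E is empty, so FOLLOW(E) ⊇ FOLLOW(L) = {$, bool, print, read, then}. Thus FOLLOW(E) = {$, bool, print, read, then}.

{$, bool, print, read, then}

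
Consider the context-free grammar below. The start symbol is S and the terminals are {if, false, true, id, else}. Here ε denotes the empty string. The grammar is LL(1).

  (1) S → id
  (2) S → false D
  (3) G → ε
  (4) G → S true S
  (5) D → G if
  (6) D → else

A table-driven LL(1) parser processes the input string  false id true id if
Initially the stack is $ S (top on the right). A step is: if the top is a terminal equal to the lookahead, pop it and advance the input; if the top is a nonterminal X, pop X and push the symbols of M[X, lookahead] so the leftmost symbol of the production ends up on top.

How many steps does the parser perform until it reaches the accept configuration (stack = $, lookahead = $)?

      Stack           Input                  Action
   1  $ S             false id true id if $  expand S → false D
   2  $ D false       false id true id if $  match false
   3  $ D             id true id if $        expand D → G if
   4  $ if G          id true id if $        expand G → S true S
   5  $ if S true S   id true id if $        expand S → id
   6  $ if S true id  id true id if $        match id
   7  $ if S true     true id if $           match true
   8  $ if S          id if $                expand S → id
   9  $ if id         id if $                match id
  10  $ if            if $                   match if
Accept reached after 10 steps.

10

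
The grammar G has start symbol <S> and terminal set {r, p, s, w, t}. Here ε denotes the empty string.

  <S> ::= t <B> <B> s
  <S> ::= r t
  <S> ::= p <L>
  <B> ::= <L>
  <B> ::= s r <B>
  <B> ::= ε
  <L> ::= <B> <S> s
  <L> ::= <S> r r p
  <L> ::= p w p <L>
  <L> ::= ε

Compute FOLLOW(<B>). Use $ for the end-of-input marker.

{p, r, s, t}

FIRST(<S>) = {p, r, t}
FIRST(<B>) = {ε, p, r, s, t}  (via <L>)
FIRST(<L>) = {ε, p, r, s, t}  (via <B> <S> s, <S> r r p)
FOLLOW(<S>) includes $ since <S> is the start symbol.
FOLLOW(<S>): in <L>::=<B> <S> s, <S> is followed by s with FIRST {s}; in <L>::=<S> r r p, <S> is followed by r r p with FIRST {r}. Thus FOLLOW(<S>) = {$, r, s}.
FOLLOW(<B>): in <S>::=t <B> <B> s (occurrence 1), <B> is followed by <B> s with FIRST {p, r, s, t}; in <S>::=t <B> <B> s (occurrence 2), <B> is followed by s with FIRST {s}; in <B>::=s r <B>, the suffix after <B> is empty (adds nothing new); in <L>::=<B> <S> s, <B> is followed by <S> s with FIRST {p, r, t}. Thus FOLLOW(<B>) = {p, r, s, t}.
FOLLOW(<L>): in <S>::=p <L>, the suffix after <L> is empty, so FOLLOW(<L>) ⊇ FOLLOW(<S>) = {$, r, s}; in <B>::=<L>, the suffix after <L> is empty, so FOLLOW(<L>) ⊇ FOLLOW(<B>) = {p, r, s, t}; in <L>::=p w p <L>, the suffix after <L> is empty (adds nothing new). Thus FOLLOW(<L>) = {$, p, r, s, t}.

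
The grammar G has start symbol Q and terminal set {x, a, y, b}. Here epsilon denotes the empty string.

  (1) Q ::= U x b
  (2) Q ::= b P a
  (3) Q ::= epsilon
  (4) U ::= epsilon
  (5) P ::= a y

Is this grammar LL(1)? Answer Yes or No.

FIRST(Q) = {epsilon, b, x}
FIRST(U) = {epsilon}
FIRST(P) = {a}
FOLLOW(Q) = {$}
FOLLOW(U) = {x}
FOLLOW(P) = {a}
Each cell of M receives at most one production.

Yes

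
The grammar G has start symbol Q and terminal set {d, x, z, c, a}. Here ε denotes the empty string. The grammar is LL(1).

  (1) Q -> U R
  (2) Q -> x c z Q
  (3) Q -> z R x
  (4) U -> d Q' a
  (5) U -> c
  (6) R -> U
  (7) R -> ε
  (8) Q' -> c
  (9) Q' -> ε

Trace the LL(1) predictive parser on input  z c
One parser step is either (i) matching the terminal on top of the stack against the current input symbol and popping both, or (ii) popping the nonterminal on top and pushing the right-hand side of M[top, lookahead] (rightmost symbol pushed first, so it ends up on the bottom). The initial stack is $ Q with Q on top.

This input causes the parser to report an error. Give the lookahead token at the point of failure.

     Stack    Input  Action
  1  $ Q      z c $  expand Q -> z R x
  2  $ x R z  z c $  match z
  3  $ x R    c $    expand R -> U
  4  $ x U    c $    expand U -> c
  5  $ x c    c $    match c
  6  $ x      $      error: top is terminal x but lookahead is $

$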